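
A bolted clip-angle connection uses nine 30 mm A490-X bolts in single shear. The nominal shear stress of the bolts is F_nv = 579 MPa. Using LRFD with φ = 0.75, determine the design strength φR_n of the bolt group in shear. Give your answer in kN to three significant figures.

A_b = π × 30² / 4 = 706.9 mm².
R_n = F_nv · A_b · n · n_s = 579 × 706.9 × 9 × 1 / 1000 = 3683 kN.
Design strength φR_n = 0.75 × 3683 = 2760 kN.

2760 kN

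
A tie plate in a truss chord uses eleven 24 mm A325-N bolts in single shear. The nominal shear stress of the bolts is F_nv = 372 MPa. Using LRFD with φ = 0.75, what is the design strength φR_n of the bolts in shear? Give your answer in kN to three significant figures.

A_b = π × 24² / 4 = 452.4 mm².
R_n = F_nv · A_b · n · n_s = 372 × 452.4 × 11 × 1 / 1000 = 1851 kN.
Design strength φR_n = 0.75 × 1851 = 1390 kN.

1390 kN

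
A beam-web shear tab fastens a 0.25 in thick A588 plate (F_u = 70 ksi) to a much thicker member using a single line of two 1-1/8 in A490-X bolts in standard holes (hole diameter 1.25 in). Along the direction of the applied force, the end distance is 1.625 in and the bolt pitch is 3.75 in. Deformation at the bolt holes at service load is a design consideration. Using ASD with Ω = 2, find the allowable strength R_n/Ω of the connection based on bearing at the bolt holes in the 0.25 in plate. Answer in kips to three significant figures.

Per bolt r_n = 1.2 l_c t F_u ≤ 2.4 d t F_u; upper limit = 2.4 × 1.125 × 0.25 × 70 = 47.25 kips.
Edge bolt: l_c = 1.625 − 1.25/2 = 1 in → 1.2 × 1 × 0.25 × 70 = 21 → r_n = 21 kips.
Interior bolts: l_c = 3.75 − 1.25 = 2.5 in → 1.2 × 2.5 × 0.25 × 70 = 52.5 → r_n = 47.25 kips.
R_n = 1 × 21 + 1 × 47.25 = 68.25 kips.
Allowable strength R_n/Ω = 68.25 / 2 = 34.1 kips.

34.1 kips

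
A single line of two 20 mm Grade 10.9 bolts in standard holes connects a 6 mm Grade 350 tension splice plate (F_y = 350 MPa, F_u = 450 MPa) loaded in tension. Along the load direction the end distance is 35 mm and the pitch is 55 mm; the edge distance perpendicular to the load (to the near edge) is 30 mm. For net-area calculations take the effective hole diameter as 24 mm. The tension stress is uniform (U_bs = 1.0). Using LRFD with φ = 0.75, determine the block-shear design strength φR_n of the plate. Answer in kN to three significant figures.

102 kN

Shear plane L_v = 35 + 1·55 = 90 mm; A_gv = 90 × 6 = 540 mm².
A_nv = (90 − 1.5·24) × 6 = 324 mm².
A_nt = (30 − 0.5·24) × 6 = 108 mm².
0.6 F_u A_nv = 87.48 kN; 0.6 F_y A_gv = 113.4 kN → shear rupture governs the shear term.
R_n = 87.48 + 1.0 × 450 × 108 / 1000 = 136.1 kN.
Design strength φR_n = 0.75 × 136.1 = 102 kN.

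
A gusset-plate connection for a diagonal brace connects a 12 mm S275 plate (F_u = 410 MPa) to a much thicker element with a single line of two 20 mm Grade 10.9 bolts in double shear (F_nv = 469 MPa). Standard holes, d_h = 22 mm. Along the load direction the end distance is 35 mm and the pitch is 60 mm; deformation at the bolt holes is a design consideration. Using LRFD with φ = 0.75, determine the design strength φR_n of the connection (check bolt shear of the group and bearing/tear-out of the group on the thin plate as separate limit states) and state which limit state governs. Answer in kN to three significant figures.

275 kN (bearing governs)

Bolt shear: A_b = π·20²/4 = 314.2 mm²; R_n = 469 × 314.2 × 2 × 2 / 1000 = 589.4 kN → 0.75 × 589.4 = 442 kN.
Bearing (1.2 l_c t F_u ≤ 2.4 d t F_u): upper limit = 2.4·20·12·410 / 1000 = 236.2 kN.
  Edge l_c = 35 − 22/2 = 24 → r_n = 141.7 kN; interior l_c = 60 − 22 = 38 → r_n = 224.4 kN.
  R_n,bearing = 1·141.7 + 1·224.4 = 366 kN → 0.75 × 366 = 275 kN.
Bearing governs: 275 kN.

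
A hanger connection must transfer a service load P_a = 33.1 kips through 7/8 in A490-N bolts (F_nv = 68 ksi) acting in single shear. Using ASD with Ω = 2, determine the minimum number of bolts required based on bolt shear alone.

A_b = π·0.875²/4 = 0.6013 in².
Per-bolt allowable strength R_n/Ω = 68 × 0.6013 × 1 / 2 = 20.44 kips.
n ≥ 33.1 / 20.44 = 1.619 → use 2 bolts.

2 bolts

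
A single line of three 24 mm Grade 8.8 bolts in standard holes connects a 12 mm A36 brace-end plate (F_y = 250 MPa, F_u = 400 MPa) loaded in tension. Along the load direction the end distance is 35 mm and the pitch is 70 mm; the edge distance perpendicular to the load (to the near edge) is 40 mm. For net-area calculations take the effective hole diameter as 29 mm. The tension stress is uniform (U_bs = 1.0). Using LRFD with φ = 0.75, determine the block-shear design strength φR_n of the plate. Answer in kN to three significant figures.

Shear plane L_v = 35 + 2·70 = 175 mm; A_gv = 175 × 12 = 2100 mm².
A_nv = (175 − 2.5·29) × 12 = 1230 mm².
A_nt = (40 − 0.5·29) × 12 = 306 mm².
0.6 F_u A_nv = 295.2 kN; 0.6 F_y A_gv = 315 kN → shear rupture governs the shear term.
R_n = 295.2 + 1.0 × 400 × 306 / 1000 = 417.6 kN.
Design strength φR_n = 0.75 × 417.6 = 313 kN.

313 kN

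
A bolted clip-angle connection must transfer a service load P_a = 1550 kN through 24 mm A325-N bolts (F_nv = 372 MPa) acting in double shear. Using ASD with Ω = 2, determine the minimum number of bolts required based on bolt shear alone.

A_b = π·24²/4 = 452.4 mm².
Per-bolt allowable strength R_n/Ω = 372 × 452.4 × 2 / 1000 / 2 = 168.3 kN.
n ≥ 1550 / 168.3 = 9.21 → use 10 bolts.

10 bolts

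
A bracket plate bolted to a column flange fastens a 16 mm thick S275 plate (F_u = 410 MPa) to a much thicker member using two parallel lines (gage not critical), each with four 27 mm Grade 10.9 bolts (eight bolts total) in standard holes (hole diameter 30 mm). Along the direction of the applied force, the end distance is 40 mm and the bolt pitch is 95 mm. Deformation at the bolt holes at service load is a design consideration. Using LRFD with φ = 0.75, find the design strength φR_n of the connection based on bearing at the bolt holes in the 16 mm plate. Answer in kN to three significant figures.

Per bolt r_n = 1.2 l_c t F_u ≤ 2.4 d t F_u; upper limit = 2.4 × 27 × 16 × 410 / 1000 = 425.1 kN.
Edge bolt: l_c = 40 − 30/2 = 25 mm → 1.2 × 25 × 16 × 410 / 1000 = 196.8 → r_n = 196.8 kN.
Interior bolts: l_c = 95 − 30 = 65 mm → 1.2 × 65 × 16 × 410 / 1000 = 511.7 → r_n = 425.1 kN.
R_n = 2 × 196.8 + 6 × 425.1 = 2944 kN.
Design strength φR_n = 0.75 × 2944 = 2210 kN.

2210 kN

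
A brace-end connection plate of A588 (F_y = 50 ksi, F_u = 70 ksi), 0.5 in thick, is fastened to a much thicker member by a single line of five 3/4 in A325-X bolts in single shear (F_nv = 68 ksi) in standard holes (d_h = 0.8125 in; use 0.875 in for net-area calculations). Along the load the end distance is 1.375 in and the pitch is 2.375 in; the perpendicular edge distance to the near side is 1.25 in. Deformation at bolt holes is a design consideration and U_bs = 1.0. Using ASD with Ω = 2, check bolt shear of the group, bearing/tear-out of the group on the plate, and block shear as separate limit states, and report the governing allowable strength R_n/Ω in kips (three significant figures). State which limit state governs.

75.1 kips (bolt shear governs)

Bolt shear: A_b = π·0.75²/4 = 0.4418 in²; R_n = 68 × 0.4418 × 5 × 1 = 150.2 kips → 150.2 / 2 = 75.1 kips.
Bearing: edge l_c = 0.9688, r_n = 40.69 kips; interior l_c = 1.562, r_n = 63 kips; R_n = 40.69 + 4·63 = 292.7 kips → 146 kips.
Block shear: A_gv = 5.438, A_nv = 3.469, A_nt = 0.4062 in²; R_n = min(0.6F_uA_nv, 0.6F_yA_gv) + U_bs·F_u·A_nt = 174.1 kips → 87.1 kips.
Bolt shear governs: 75.1 kips.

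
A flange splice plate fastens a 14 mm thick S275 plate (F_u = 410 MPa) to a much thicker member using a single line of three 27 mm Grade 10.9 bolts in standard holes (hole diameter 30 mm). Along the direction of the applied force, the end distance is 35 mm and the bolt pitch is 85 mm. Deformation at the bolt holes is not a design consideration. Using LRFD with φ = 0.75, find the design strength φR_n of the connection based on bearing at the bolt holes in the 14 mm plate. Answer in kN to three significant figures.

827 kN

Per bolt r_n = 1.5 l_c t F_u ≤ 3.0 d t F_u; upper limit = 3.0 × 27 × 14 × 410 / 1000 = 464.9 kN.
Edge bolt: l_c = 35 − 30/2 = 20 mm → 1.5 × 20 × 14 × 410 / 1000 = 172.2 → r_n = 172.2 kN.
Interior bolts: l_c = 85 − 30 = 55 mm → 1.5 × 55 × 14 × 410 / 1000 = 473.6 → r_n = 464.9 kN.
R_n = 1 × 172.2 + 2 × 464.9 = 1102 kN.
Design strength φR_n = 0.75 × 1102 = 827 kN.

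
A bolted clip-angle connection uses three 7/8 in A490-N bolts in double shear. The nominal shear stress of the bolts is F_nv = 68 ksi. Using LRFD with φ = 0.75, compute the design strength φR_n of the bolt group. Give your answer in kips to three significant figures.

A_b = π × 0.875² / 4 = 0.6013 in².
R_n = F_nv · A_b · n · n_s = 68 × 0.6013 × 3 × 2 = 245.3 kips.
Design strength φR_n = 0.75 × 245.3 = 184 kips.

184 kips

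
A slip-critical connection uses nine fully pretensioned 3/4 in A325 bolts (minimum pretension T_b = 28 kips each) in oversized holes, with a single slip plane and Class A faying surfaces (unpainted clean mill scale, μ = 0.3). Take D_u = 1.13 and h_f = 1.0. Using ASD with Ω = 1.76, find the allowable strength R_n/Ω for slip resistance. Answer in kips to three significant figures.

R_n = μ · D_u · h_f · T_b · n_s · n_b = 0.3 × 1.13 × 1.0 × 28 × 1 × 9 = 85.43 kips.
Allowable strength R_n/Ω = 85.43 / 1.76 = 48.5 kips.

48.5 kips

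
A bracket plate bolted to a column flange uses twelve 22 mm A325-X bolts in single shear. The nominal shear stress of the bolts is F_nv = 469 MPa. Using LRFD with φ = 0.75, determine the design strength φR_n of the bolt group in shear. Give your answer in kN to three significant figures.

1600 kN

A_b = π × 22² / 4 = 380.1 mm².
R_n = F_nv · A_b · n · n_s = 469 × 380.1 × 12 × 1 / 1000 = 2139 kN.
Design strength φR_n = 0.75 × 2139 = 1600 kN.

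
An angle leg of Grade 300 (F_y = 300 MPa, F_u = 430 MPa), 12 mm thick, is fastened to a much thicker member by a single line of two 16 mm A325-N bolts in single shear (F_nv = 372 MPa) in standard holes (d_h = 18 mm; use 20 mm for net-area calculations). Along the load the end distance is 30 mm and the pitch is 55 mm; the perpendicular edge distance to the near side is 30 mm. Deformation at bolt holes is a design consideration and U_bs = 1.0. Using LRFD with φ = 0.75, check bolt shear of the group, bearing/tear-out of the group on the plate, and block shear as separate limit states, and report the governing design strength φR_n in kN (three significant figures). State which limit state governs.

Bolt shear: A_b = π·16²/4 = 201.1 mm²; R_n = 372 × 201.1 × 2 × 1 / 1000 = 149.6 kN → 0.75 × 149.6 = 112 kN.
Bearing: edge l_c = 21, r_n = 130 kN; interior l_c = 37, r_n = 198.1 kN; R_n = 130 + 1·198.1 = 328.2 kN → 246 kN.
Block shear: A_gv = 1020, A_nv = 660, A_nt = 240 mm²; R_n = min(0.6F_uA_nv, 0.6F_yA_gv) + U_bs·F_u·A_nt = 273.5 kN → 205 kN.
Bolt shear governs: 112 kN.

112 kN (bolt shear governs)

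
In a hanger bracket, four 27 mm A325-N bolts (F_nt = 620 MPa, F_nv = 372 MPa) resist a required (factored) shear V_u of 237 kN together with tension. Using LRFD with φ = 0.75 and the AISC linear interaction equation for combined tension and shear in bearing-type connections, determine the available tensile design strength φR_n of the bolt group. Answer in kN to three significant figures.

A_b = π·27²/4 = 572.6 mm²; f_rv = 237 × 1000 / (4 × 572.6) = 103.5 MPa.
F'_nt = 1.3 F_nt − (F_nt / φF_nv) f_rv = 1.3·620 − (620/(0.75·372))·103.5 = 576 MPa, capped at F_nt → F'_nt = 576 MPa.
R_n = F'_nt · A_b · n = 576 × 572.6 × 4 / 1000 = 1319 kN.
Design strength φR_n = 0.75 × 1319 = 989 kN.

989 kN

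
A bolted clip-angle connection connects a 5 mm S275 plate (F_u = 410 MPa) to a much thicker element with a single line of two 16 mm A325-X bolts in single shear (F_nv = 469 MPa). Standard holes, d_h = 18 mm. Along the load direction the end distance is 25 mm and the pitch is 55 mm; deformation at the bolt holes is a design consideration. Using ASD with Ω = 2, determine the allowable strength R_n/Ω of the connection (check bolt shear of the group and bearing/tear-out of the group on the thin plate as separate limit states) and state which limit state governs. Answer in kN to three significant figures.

59 kN (bearing governs)

Bolt shear: A_b = π·16²/4 = 201.1 mm²; R_n = 469 × 201.1 × 2 × 1 / 1000 = 188.6 kN → 188.6 / 2 = 94.3 kN.
Bearing (1.2 l_c t F_u ≤ 2.4 d t F_u): upper limit = 2.4·16·5·410 / 1000 = 78.72 kN.
  Edge l_c = 25 − 18/2 = 16 → r_n = 39.36 kN; interior l_c = 55 − 18 = 37 → r_n = 78.72 kN.
  R_n,bearing = 1·39.36 + 1·78.72 = 118.1 kN → 118.1 / 2 = 59 kN.
Bearing governs: 59 kN.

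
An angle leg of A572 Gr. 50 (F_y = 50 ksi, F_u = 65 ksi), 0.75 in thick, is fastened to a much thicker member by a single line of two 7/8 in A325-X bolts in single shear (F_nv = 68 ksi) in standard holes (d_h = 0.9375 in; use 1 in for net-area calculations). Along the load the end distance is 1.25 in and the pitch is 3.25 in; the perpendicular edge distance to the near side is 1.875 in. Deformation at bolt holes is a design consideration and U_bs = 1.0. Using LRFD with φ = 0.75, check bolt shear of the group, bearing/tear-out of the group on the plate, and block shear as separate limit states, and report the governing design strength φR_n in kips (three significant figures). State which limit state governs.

61.3 kips (bolt shear governs)

Bolt shear: A_b = π·0.875²/4 = 0.6013 in²; R_n = 68 × 0.6013 × 2 × 1 = 81.78 kips → 0.75 × 81.78 = 61.3 kips.
Bearing: edge l_c = 0.7812, r_n = 45.7 kips; interior l_c = 2.312, r_n = 102.4 kips; R_n = 45.7 + 1·102.4 = 148.1 kips → 111 kips.
Block shear: A_gv = 3.375, A_nv = 2.25, A_nt = 1.031 in²; R_n = min(0.6F_uA_nv, 0.6F_yA_gv) + U_bs·F_u·A_nt = 154.8 kips → 116 kips.
Bolt shear governs: 61.3 kips.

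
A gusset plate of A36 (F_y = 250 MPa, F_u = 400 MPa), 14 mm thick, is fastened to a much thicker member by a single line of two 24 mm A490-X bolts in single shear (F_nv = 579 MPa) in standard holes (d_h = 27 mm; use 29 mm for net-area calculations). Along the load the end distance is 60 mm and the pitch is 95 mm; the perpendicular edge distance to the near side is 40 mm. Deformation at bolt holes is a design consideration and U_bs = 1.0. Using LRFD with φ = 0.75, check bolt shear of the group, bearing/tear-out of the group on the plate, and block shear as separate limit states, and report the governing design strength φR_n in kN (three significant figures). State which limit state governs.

Bolt shear: A_b = π·24²/4 = 452.4 mm²; R_n = 579 × 452.4 × 2 × 1 / 1000 = 523.9 kN → 0.75 × 523.9 = 393 kN.
Bearing: edge l_c = 46.5, r_n = 312.5 kN; interior l_c = 68, r_n = 322.6 kN; R_n = 312.5 + 1·322.6 = 635 kN → 476 kN.
Block shear: A_gv = 2170, A_nv = 1561, A_nt = 357 mm²; R_n = min(0.6F_uA_nv, 0.6F_yA_gv) + U_bs·F_u·A_nt = 468.3 kN → 351 kN.
Block shear governs: 351 kN.

351 kN (block shear governs)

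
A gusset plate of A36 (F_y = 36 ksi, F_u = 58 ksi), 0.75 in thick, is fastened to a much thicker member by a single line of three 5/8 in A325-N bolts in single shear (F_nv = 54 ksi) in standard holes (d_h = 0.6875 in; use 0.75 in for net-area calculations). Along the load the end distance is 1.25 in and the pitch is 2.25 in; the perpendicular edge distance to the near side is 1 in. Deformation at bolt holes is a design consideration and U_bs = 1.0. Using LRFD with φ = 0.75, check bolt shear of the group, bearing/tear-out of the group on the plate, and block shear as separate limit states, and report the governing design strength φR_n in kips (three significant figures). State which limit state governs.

37.3 kips (bolt shear governs)

Bolt shear: A_b = π·0.625²/4 = 0.3068 in²; R_n = 54 × 0.3068 × 3 × 1 = 49.7 kips → 0.75 × 49.7 = 37.3 kips.
Bearing: edge l_c = 0.9062, r_n = 47.31 kips; interior l_c = 1.562, r_n = 65.25 kips; R_n = 47.31 + 2·65.25 = 177.8 kips → 133 kips.
Block shear: A_gv = 4.312, A_nv = 2.906, A_nt = 0.4688 in²; R_n = min(0.6F_uA_nv, 0.6F_yA_gv) + U_bs·F_u·A_nt = 120.3 kips → 90.3 kips.
Bolt shear governs: 37.3 kips.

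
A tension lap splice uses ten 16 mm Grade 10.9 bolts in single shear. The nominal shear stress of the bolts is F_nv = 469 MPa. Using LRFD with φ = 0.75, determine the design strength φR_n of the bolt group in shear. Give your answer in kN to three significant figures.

707 kN

A_b = π × 16² / 4 = 201.1 mm².
R_n = F_nv · A_b · n · n_s = 469 × 201.1 × 10 × 1 / 1000 = 943 kN.
Design strength φR_n = 0.75 × 943 = 707 kN.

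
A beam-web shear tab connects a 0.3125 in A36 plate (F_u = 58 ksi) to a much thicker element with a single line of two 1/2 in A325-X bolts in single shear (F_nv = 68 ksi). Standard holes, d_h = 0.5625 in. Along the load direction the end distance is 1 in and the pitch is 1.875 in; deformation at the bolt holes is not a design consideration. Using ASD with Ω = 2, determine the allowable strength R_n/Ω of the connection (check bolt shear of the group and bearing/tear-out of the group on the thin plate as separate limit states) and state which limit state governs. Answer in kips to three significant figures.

13.4 kips (bolt shear governs)

Bolt shear: A_b = π·0.5²/4 = 0.1963 in²; R_n = 68 × 0.1963 × 2 × 1 = 26.7 kips → 26.7 / 2 = 13.4 kips.
Bearing (1.5 l_c t F_u ≤ 3.0 d t F_u): upper limit = 3.0·0.5·0.3125·58 = 27.19 kips.
  Edge l_c = 1 − 0.5625/2 = 0.7188 → r_n = 19.54 kips; interior l_c = 1.875 − 0.5625 = 1.312 → r_n = 27.19 kips.
  R_n,bearing = 1·19.54 + 1·27.19 = 46.73 kips → 46.73 / 2 = 23.4 kips.
Bolt shear governs: 13.4 kips.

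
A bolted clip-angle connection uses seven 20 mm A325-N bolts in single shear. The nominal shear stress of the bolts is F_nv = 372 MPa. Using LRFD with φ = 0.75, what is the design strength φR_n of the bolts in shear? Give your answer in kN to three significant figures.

614 kN

A_b = π × 20² / 4 = 314.2 mm².
R_n = F_nv · A_b · n · n_s = 372 × 314.2 × 7 × 1 / 1000 = 818.1 kN.
Design strength φR_n = 0.75 × 818.1 = 614 kN.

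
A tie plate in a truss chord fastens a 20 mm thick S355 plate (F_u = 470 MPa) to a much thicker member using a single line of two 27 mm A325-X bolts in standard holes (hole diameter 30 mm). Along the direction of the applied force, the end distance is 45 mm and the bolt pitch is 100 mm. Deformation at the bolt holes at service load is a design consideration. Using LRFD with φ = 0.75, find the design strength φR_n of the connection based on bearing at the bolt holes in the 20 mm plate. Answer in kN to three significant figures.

711 kN

Per bolt r_n = 1.2 l_c t F_u ≤ 2.4 d t F_u; upper limit = 2.4 × 27 × 20 × 470 / 1000 = 609.1 kN.
Edge bolt: l_c = 45 − 30/2 = 30 mm → 1.2 × 30 × 20 × 470 / 1000 = 338.4 → r_n = 338.4 kN.
Interior bolts: l_c = 100 − 30 = 70 mm → 1.2 × 70 × 20 × 470 / 1000 = 789.6 → r_n = 609.1 kN.
R_n = 1 × 338.4 + 1 × 609.1 = 947.5 kN.
Design strength φR_n = 0.75 × 947.5 = 711 kN.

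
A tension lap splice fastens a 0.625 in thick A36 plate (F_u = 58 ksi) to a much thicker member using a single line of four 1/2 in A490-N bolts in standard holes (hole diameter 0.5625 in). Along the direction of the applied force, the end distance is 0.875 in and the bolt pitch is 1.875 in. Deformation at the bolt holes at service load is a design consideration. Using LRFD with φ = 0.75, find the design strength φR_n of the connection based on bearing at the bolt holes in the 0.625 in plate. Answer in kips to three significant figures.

Per bolt r_n = 1.2 l_c t F_u ≤ 2.4 d t F_u; upper limit = 2.4 × 0.5 × 0.625 × 58 = 43.5 kips.
Edge bolt: l_c = 0.875 − 0.5625/2 = 0.5938 in → 1.2 × 0.5938 × 0.625 × 58 = 25.83 → r_n = 25.83 kips.
Interior bolts: l_c = 1.875 − 0.5625 = 1.312 in → 1.2 × 1.312 × 0.625 × 58 = 57.09 → r_n = 43.5 kips.
R_n = 1 × 25.83 + 3 × 43.5 = 156.3 kips.
Design strength φR_n = 0.75 × 156.3 = 117 kips.

117 kips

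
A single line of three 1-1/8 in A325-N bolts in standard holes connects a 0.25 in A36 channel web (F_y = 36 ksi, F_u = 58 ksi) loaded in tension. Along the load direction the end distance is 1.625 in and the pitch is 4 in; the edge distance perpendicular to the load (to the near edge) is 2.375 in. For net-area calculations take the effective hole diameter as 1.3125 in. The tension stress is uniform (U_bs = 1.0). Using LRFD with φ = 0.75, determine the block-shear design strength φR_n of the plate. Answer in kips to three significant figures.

57.7 kips

Shear plane L_v = 1.625 + 2·4 = 9.625 in; A_gv = 9.625 × 0.25 = 2.406 in².
A_nv = (9.625 − 2.5·1.3125) × 0.25 = 1.586 in².
A_nt = (2.375 − 0.5·1.3125) × 0.25 = 0.4297 in².
0.6 F_u A_nv = 55.19 kips; 0.6 F_y A_gv = 51.97 kips → shear yielding governs the shear term.
R_n = 51.97 + 1.0 × 58 × 0.4297 = 76.9 kips.
Design strength φR_n = 0.75 × 76.9 = 57.7 kips.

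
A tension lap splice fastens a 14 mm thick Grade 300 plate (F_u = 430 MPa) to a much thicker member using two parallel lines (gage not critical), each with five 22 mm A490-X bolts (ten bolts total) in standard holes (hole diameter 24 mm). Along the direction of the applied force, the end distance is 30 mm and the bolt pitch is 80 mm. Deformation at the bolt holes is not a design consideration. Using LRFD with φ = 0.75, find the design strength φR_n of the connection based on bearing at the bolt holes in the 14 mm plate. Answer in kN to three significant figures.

Per bolt r_n = 1.5 l_c t F_u ≤ 3.0 d t F_u; upper limit = 3.0 × 22 × 14 × 430 / 1000 = 397.3 kN.
Edge bolt: l_c = 30 − 24/2 = 18 mm → 1.5 × 18 × 14 × 430 / 1000 = 162.5 → r_n = 162.5 kN.
Interior bolts: l_c = 80 − 24 = 56 mm → 1.5 × 56 × 14 × 430 / 1000 = 505.7 → r_n = 397.3 kN.
R_n = 2 × 162.5 + 8 × 397.3 = 3504 kN.
Design strength φR_n = 0.75 × 3504 = 2630 kN.

2630 kN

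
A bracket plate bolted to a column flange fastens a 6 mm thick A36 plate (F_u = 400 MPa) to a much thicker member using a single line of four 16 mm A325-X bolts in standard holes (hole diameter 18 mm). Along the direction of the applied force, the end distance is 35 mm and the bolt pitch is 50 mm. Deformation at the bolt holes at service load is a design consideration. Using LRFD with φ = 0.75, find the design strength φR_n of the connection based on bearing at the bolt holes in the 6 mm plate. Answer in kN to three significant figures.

Per bolt r_n = 1.2 l_c t F_u ≤ 2.4 d t F_u; upper limit = 2.4 × 16 × 6 × 400 / 1000 = 92.16 kN.
Edge bolt: l_c = 35 − 18/2 = 26 mm → 1.2 × 26 × 6 × 400 / 1000 = 74.88 → r_n = 74.88 kN.
Interior bolts: l_c = 50 − 18 = 32 mm → 1.2 × 32 × 6 × 400 / 1000 = 92.16 → r_n = 92.16 kN.
R_n = 1 × 74.88 + 3 × 92.16 = 351.4 kN.
Design strength φR_n = 0.75 × 351.4 = 264 kN.

264 kN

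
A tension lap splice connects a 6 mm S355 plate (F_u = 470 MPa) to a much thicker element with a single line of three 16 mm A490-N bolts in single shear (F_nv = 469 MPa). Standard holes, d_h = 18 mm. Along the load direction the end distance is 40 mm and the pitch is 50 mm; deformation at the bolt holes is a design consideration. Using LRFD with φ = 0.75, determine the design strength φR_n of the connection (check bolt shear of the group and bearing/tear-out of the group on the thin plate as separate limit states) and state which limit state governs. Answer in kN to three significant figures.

212 kN (bolt shear governs)

Bolt shear: A_b = π·16²/4 = 201.1 mm²; R_n = 469 × 201.1 × 3 × 1 / 1000 = 282.9 kN → 0.75 × 282.9 = 212 kN.
Bearing (1.2 l_c t F_u ≤ 2.4 d t F_u): upper limit = 2.4·16·6·470 / 1000 = 108.3 kN.
  Edge l_c = 40 − 18/2 = 31 → r_n = 104.9 kN; interior l_c = 50 − 18 = 32 → r_n = 108.3 kN.
  R_n,bearing = 1·104.9 + 2·108.3 = 321.5 kN → 0.75 × 321.5 = 241 kN.
Bolt shear governs: 212 kN.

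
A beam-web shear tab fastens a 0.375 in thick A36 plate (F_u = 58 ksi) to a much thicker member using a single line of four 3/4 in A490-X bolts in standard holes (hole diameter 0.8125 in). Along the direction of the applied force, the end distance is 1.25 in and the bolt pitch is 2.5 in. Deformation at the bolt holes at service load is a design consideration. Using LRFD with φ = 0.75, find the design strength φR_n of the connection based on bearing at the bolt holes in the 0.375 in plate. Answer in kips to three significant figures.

105 kips

Per bolt r_n = 1.2 l_c t F_u ≤ 2.4 d t F_u; upper limit = 2.4 × 0.75 × 0.375 × 58 = 39.15 kips.
Edge bolt: l_c = 1.25 − 0.8125/2 = 0.8438 in → 1.2 × 0.8438 × 0.375 × 58 = 22.02 → r_n = 22.02 kips.
Interior bolts: l_c = 2.5 − 0.8125 = 1.688 in → 1.2 × 1.688 × 0.375 × 58 = 44.04 → r_n = 39.15 kips.
R_n = 1 × 22.02 + 3 × 39.15 = 139.5 kips.
Design strength φR_n = 0.75 × 139.5 = 105 kips.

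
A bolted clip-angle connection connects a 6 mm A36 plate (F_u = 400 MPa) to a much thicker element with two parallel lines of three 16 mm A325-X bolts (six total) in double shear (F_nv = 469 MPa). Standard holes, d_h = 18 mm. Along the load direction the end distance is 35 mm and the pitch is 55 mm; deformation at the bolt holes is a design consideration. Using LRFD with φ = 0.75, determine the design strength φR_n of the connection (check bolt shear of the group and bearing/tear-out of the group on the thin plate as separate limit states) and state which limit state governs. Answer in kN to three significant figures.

389 kN (bearing governs)

Bolt shear: A_b = π·16²/4 = 201.1 mm²; R_n = 469 × 201.1 × 6 × 2 / 1000 = 1132 kN → 0.75 × 1132 = 849 kN.
Bearing (1.2 l_c t F_u ≤ 2.4 d t F_u): upper limit = 2.4·16·6·400 / 1000 = 92.16 kN.
  Edge l_c = 35 − 18/2 = 26 → r_n = 74.88 kN; interior l_c = 55 − 18 = 37 → r_n = 92.16 kN.
  R_n,bearing = 2·74.88 + 4·92.16 = 518.4 kN → 0.75 × 518.4 = 389 kN.
Bearing governs: 389 kN.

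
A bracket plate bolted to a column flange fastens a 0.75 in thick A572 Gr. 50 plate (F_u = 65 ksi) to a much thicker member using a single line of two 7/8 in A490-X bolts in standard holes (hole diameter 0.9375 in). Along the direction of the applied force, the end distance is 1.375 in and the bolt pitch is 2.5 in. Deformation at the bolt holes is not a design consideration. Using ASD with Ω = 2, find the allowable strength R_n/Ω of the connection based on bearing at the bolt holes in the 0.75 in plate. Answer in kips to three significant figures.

90.3 kips

Per bolt r_n = 1.5 l_c t F_u ≤ 3.0 d t F_u; upper limit = 3.0 × 0.875 × 0.75 × 65 = 128 kips.
Edge bolt: l_c = 1.375 − 0.9375/2 = 0.9062 in → 1.5 × 0.9062 × 0.75 × 65 = 66.27 → r_n = 66.27 kips.
Interior bolts: l_c = 2.5 − 0.9375 = 1.562 in → 1.5 × 1.562 × 0.75 × 65 = 114.3 → r_n = 114.3 kips.
R_n = 1 × 66.27 + 1 × 114.3 = 180.5 kips.
Allowable strength R_n/Ω = 180.5 / 2 = 90.3 kips.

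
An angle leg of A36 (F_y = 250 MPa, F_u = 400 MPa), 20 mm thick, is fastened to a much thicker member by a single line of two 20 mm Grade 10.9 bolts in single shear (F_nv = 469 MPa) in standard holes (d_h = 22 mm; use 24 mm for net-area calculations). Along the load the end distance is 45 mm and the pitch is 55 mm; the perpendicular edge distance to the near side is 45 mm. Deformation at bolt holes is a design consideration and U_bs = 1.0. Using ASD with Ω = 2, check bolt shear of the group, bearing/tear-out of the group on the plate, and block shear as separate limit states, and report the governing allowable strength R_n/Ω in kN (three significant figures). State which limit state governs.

147 kN (bolt shear governs)

Bolt shear: A_b = π·20²/4 = 314.2 mm²; R_n = 469 × 314.2 × 2 × 1 / 1000 = 294.7 kN → 294.7 / 2 = 147 kN.
Bearing: edge l_c = 34, r_n = 326.4 kN; interior l_c = 33, r_n = 316.8 kN; R_n = 326.4 + 1·316.8 = 643.2 kN → 322 kN.
Block shear: A_gv = 2000, A_nv = 1280, A_nt = 660 mm²; R_n = min(0.6F_uA_nv, 0.6F_yA_gv) + U_bs·F_u·A_nt = 564 kN → 282 kN.
Bolt shear governs: 147 kN.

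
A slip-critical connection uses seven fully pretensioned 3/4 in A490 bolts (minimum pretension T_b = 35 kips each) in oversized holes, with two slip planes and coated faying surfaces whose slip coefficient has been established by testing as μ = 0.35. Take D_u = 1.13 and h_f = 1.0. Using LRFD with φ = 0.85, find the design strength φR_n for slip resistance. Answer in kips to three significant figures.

R_n = μ · D_u · h_f · T_b · n_s · n_b = 0.35 × 1.13 × 1.0 × 35 × 2 × 7 = 193.8 kips.
Design strength φR_n = 0.85 × 193.8 = 165 kips.

165 kips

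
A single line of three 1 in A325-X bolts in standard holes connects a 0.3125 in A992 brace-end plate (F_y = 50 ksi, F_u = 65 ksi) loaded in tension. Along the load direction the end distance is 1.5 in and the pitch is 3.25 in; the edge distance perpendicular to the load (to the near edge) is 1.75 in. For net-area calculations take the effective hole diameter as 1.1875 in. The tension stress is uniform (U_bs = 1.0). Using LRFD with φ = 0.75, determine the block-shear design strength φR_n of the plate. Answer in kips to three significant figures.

Shear plane L_v = 1.5 + 2·3.25 = 8 in; A_gv = 8 × 0.3125 = 2.5 in².
A_nv = (8 − 2.5·1.1875) × 0.3125 = 1.572 in².
A_nt = (1.75 − 0.5·1.1875) × 0.3125 = 0.3613 in².
0.6 F_u A_nv = 61.32 kips; 0.6 F_y A_gv = 75 kips → shear rupture governs the shear term.
R_n = 61.32 + 1.0 × 65 × 0.3613 = 84.8 kips.
Design strength φR_n = 0.75 × 84.8 = 63.6 kips.

63.6 kips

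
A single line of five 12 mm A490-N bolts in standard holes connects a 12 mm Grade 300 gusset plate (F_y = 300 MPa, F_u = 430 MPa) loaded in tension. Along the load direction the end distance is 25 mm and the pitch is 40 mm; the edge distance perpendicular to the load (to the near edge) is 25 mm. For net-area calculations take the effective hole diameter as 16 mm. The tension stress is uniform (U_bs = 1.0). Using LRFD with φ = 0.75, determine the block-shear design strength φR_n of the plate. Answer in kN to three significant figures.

Shear plane L_v = 25 + 4·40 = 185 mm; A_gv = 185 × 12 = 2220 mm².
A_nv = (185 − 4.5·16) × 12 = 1356 mm².
A_nt = (25 − 0.5·16) × 12 = 204 mm².
0.6 F_u A_nv = 349.8 kN; 0.6 F_y A_gv = 399.6 kN → shear rupture governs the shear term.
R_n = 349.8 + 1.0 × 430 × 204 / 1000 = 437.6 kN.
Design strength φR_n = 0.75 × 437.6 = 328 kN.

328 kN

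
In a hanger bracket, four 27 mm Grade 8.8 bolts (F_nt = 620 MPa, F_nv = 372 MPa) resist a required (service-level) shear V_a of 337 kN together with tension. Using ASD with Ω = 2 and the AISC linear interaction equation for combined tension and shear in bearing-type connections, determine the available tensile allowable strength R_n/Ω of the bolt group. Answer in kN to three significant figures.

A_b = π·27²/4 = 572.6 mm²; f_rv = 337 × 1000 / (4 × 572.6) = 147.1 MPa.
F'_nt = 1.3 F_nt − (Ω F_nt / F_nv) f_rv = 1.3·620 − (2·620/372)·147.1 = 315.5 MPa, capped at F_nt → F'_nt = 315.5 MPa.
R_n = F'_nt · A_b · n = 315.5 × 572.6 × 4 / 1000 = 722.6 kN.
Allowable strength R_n/Ω = 722.6 / 2 = 361 kN.

361 kN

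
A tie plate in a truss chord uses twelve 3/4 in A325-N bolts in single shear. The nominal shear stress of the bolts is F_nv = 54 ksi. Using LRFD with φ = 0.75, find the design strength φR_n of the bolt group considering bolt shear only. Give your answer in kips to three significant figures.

215 kips

A_b = π × 0.75² / 4 = 0.4418 in².
R_n = F_nv · A_b · n · n_s = 54 × 0.4418 × 12 × 1 = 286.3 kips.
Design strength φR_n = 0.75 × 286.3 = 215 kips.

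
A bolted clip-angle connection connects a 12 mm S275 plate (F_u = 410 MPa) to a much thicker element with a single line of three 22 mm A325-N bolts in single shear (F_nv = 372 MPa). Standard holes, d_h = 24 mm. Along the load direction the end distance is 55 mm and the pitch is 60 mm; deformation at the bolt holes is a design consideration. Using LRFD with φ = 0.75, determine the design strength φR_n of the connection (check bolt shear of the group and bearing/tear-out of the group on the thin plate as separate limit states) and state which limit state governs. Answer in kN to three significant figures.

Bolt shear: A_b = π·22²/4 = 380.1 mm²; R_n = 372 × 380.1 × 3 × 1 / 1000 = 424.2 kN → 0.75 × 424.2 = 318 kN.
Bearing (1.2 l_c t F_u ≤ 2.4 d t F_u): upper limit = 2.4·22·12·410 / 1000 = 259.8 kN.
  Edge l_c = 55 − 24/2 = 43 → r_n = 253.9 kN; interior l_c = 60 − 24 = 36 → r_n = 212.5 kN.
  R_n,bearing = 1·253.9 + 2·212.5 = 679 kN → 0.75 × 679 = 509 kN.
Bolt shear governs: 318 kN.

318 kN (bolt shear governs)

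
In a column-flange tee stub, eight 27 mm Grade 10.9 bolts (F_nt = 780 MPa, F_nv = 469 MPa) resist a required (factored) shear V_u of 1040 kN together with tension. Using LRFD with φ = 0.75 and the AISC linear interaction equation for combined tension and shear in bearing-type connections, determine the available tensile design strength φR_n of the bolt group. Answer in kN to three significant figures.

1750 kN

A_b = π·27²/4 = 572.6 mm²; f_rv = 1040 × 1000 / (8 × 572.6) = 227.1 MPa.
F'_nt = 1.3 F_nt − (F_nt / φF_nv) f_rv = 1.3·780 − (780/(0.75·469))·227.1 = 510.5 MPa, capped at F_nt → F'_nt = 510.5 MPa.
R_n = F'_nt · A_b · n = 510.5 × 572.6 × 8 / 1000 = 2338 kN.
Design strength φR_n = 0.75 × 2338 = 1750 kN.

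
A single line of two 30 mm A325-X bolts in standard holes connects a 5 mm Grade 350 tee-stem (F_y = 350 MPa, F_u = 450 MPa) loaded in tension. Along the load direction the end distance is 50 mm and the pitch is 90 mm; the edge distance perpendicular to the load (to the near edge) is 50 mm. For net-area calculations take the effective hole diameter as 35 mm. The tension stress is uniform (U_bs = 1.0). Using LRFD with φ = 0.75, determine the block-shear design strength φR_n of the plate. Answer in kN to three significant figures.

Shear plane L_v = 50 + 1·90 = 140 mm; A_gv = 140 × 5 = 700 mm².
A_nv = (140 − 1.5·35) × 5 = 437.5 mm².
A_nt = (50 − 0.5·35) × 5 = 162.5 mm².
0.6 F_u A_nv = 118.1 kN; 0.6 F_y A_gv = 147 kN → shear rupture governs the shear term.
R_n = 118.1 + 1.0 × 450 × 162.5 / 1000 = 191.2 kN.
Design strength φR_n = 0.75 × 191.2 = 143 kN.

143 kN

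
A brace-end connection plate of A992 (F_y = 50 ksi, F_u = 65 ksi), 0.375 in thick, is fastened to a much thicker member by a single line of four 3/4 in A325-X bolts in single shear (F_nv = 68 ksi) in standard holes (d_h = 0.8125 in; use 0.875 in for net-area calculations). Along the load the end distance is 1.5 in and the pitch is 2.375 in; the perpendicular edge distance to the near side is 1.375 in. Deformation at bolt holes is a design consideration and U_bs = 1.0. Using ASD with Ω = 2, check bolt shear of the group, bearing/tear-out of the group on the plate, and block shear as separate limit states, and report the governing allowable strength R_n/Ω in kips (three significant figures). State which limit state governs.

Bolt shear: A_b = π·0.75²/4 = 0.4418 in²; R_n = 68 × 0.4418 × 4 × 1 = 120.2 kips → 120.2 / 2 = 60.1 kips.
Bearing: edge l_c = 1.094, r_n = 31.99 kips; interior l_c = 1.562, r_n = 43.87 kips; R_n = 31.99 + 3·43.87 = 163.6 kips → 81.8 kips.
Block shear: A_gv = 3.234, A_nv = 2.086, A_nt = 0.3516 in²; R_n = min(0.6F_uA_nv, 0.6F_yA_gv) + U_bs·F_u·A_nt = 104.2 kips → 52.1 kips.
Block shear governs: 52.1 kips.

52.1 kips (block shear governs)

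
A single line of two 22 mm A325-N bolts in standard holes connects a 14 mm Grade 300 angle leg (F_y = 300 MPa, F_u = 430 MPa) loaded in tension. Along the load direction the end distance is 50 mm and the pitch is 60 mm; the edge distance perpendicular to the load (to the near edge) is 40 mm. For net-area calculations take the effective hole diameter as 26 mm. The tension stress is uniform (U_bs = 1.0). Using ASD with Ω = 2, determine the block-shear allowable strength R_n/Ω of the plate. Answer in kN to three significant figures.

Shear plane L_v = 50 + 1·60 = 110 mm; A_gv = 110 × 14 = 1540 mm².
A_nv = (110 − 1.5·26) × 14 = 994 mm².
A_nt = (40 − 0.5·26) × 14 = 378 mm².
0.6 F_u A_nv = 256.5 kN; 0.6 F_y A_gv = 277.2 kN → shear rupture governs the shear term.
R_n = 256.5 + 1.0 × 430 × 378 / 1000 = 419 kN.
Allowable strength R_n/Ω = 419 / 2 = 209 kN.

209 kN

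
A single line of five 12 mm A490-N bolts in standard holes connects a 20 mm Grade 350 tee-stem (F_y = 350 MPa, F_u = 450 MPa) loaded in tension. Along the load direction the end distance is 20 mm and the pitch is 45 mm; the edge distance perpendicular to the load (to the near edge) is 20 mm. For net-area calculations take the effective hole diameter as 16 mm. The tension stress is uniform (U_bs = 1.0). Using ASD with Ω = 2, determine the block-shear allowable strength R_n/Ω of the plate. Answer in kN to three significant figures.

400 kN

Shear plane L_v = 20 + 4·45 = 200 mm; A_gv = 200 × 20 = 4000 mm².
A_nv = (200 − 4.5·16) × 20 = 2560 mm².
A_nt = (20 − 0.5·16) × 20 = 240 mm².
0.6 F_u A_nv = 691.2 kN; 0.6 F_y A_gv = 840 kN → shear rupture governs the shear term.
R_n = 691.2 + 1.0 × 450 × 240 / 1000 = 799.2 kN.
Allowable strength R_n/Ω = 799.2 / 2 = 400 kN.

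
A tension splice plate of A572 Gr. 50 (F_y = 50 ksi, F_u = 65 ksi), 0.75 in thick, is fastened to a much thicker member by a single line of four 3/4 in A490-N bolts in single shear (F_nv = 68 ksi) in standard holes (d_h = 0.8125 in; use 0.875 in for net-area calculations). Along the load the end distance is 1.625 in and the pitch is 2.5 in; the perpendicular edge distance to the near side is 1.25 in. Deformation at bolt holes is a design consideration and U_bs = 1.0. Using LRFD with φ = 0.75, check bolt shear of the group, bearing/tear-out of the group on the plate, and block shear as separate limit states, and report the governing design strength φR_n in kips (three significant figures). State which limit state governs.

90.1 kips (bolt shear governs)

Bolt shear: A_b = π·0.75²/4 = 0.4418 in²; R_n = 68 × 0.4418 × 4 × 1 = 120.2 kips → 0.75 × 120.2 = 90.1 kips.
Bearing: edge l_c = 1.219, r_n = 71.3 kips; interior l_c = 1.688, r_n = 87.75 kips; R_n = 71.3 + 3·87.75 = 334.5 kips → 251 kips.
Block shear: A_gv = 6.844, A_nv = 4.547, A_nt = 0.6094 in²; R_n = min(0.6F_uA_nv, 0.6F_yA_gv) + U_bs·F_u·A_nt = 216.9 kips → 163 kips.
Bolt shear governs: 90.1 kips.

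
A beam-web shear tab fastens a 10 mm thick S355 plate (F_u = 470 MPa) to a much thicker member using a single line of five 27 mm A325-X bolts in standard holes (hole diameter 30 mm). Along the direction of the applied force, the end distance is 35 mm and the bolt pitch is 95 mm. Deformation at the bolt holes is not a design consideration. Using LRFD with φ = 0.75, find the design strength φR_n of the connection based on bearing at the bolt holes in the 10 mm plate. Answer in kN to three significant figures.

1250 kN

Per bolt r_n = 1.5 l_c t F_u ≤ 3.0 d t F_u; upper limit = 3.0 × 27 × 10 × 470 / 1000 = 380.7 kN.
Edge bolt: l_c = 35 − 30/2 = 20 mm → 1.5 × 20 × 10 × 470 / 1000 = 141 → r_n = 141 kN.
Interior bolts: l_c = 95 − 30 = 65 mm → 1.5 × 65 × 10 × 470 / 1000 = 458.2 → r_n = 380.7 kN.
R_n = 1 × 141 + 4 × 380.7 = 1664 kN.
Design strength φR_n = 0.75 × 1664 = 1250 kN.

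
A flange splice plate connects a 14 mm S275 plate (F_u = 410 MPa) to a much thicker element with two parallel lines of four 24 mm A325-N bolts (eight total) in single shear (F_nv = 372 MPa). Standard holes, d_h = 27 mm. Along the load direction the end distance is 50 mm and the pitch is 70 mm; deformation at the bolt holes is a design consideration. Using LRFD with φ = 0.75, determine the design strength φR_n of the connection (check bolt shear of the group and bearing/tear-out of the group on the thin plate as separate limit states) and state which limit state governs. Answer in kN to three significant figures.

Bolt shear: A_b = π·24²/4 = 452.4 mm²; R_n = 372 × 452.4 × 8 × 1 / 1000 = 1346 kN → 0.75 × 1346 = 1010 kN.
Bearing (1.2 l_c t F_u ≤ 2.4 d t F_u): upper limit = 2.4·24·14·410 / 1000 = 330.6 kN.
  Edge l_c = 50 − 27/2 = 36.5 → r_n = 251.4 kN; interior l_c = 70 − 27 = 43 → r_n = 296.2 kN.
  R_n,bearing = 2·251.4 + 6·296.2 = 2280 kN → 0.75 × 2280 = 1710 kN.
Bolt shear governs: 1010 kN.

1010 kN (bolt shear governs)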